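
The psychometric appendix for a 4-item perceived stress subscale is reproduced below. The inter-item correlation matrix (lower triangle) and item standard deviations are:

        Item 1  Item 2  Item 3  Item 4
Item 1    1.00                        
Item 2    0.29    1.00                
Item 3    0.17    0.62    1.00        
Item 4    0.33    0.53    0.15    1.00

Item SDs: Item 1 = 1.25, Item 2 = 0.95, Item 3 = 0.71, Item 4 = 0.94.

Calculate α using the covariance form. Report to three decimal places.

α = 0.658

Σσ²ᵢ = 1.25² + 0.95² + 0.71² + 0.94² = 3.8527
Covariances σ_ij = r_ij · s_i · s_j:
  σ(Item 1,Item 2) = 0.29 × 1.25 × 0.95 = 0.3444
  σ(Item 1,Item 3) = 0.17 × 1.25 × 0.71 = 0.1509
  σ(Item 1,Item 4) = 0.33 × 1.25 × 0.94 = 0.3877
  σ(Item 2,Item 3) = 0.62 × 0.95 × 0.71 = 0.4182
  σ(Item 2,Item 4) = 0.53 × 0.95 × 0.94 = 0.4733
  σ(Item 3,Item 4) = 0.15 × 0.71 × 0.94 = 0.1001
σ²_T = Σσ²ᵢ + 2·Σσ_ij = 3.8527 + 2 × 1.8746 = 7.6019
α = (4/3)·(1 − 3.8527/7.6019) = 0.658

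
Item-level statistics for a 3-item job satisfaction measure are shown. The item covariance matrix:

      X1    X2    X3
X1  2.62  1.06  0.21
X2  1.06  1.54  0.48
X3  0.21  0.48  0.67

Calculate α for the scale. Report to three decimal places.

α = 0.630

ΣVar(i) = 2.62 + 1.54 + 0.67 = 4.83
Sum of the distinct covariances = 1.75
σ²_T = 4.83 + 2 × 1.75 = 8.33
α = (k/(k−1))·(1 − ΣVar(i)/σ²_T) = (3/2)·(1 − 4.83/8.33) = 0.630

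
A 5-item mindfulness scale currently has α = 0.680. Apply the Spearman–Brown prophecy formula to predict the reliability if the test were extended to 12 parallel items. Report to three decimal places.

Length factor m = 12/5 = 2.4000
α' = m·α / (1 + (m−1)·α)
   = 12/5 × 0.680 / (1 + (12/5 − 1) × 0.680)
   = 1.6320 / 1.9520 = 0.836

predicted reliability = 0.836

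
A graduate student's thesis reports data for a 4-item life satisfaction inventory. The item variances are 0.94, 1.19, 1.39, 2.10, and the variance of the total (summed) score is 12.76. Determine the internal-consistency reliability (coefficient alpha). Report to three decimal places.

Σσ²ᵢ = 0.94 + 1.19 + 1.39 + 2.10 = 5.62
α = (k/(k−1))·(1 − Σσ²ᵢ/σ²_T) = (4/3)·(1 − 5.62/12.76) = 0.746

α = 0.746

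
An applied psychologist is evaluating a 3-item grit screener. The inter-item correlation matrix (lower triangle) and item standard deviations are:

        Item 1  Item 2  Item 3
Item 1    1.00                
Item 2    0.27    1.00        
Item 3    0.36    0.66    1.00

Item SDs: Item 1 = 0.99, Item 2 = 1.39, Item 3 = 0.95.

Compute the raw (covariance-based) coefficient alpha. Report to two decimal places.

Σσ²ᵢ = 0.99² + 1.39² + 0.95² = 3.8147
Covariances σ_ij = r_ij · s_i · s_j:
  σ(Item 1,Item 2) = 0.27 × 0.99 × 1.39 = 0.3715
  σ(Item 1,Item 3) = 0.36 × 0.99 × 0.95 = 0.3386
  σ(Item 2,Item 3) = 0.66 × 1.39 × 0.95 = 0.8715
σ²_T = Σσ²ᵢ + 2·Σσ_ij = 3.8147 + 2 × 1.5816 = 6.9779
α = (3/2)·(1 − 3.8147/6.9779) = 0.68

α = 0.68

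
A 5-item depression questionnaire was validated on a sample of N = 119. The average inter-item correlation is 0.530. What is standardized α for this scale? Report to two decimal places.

standardized α = 0.85

Standardized α = k·r̄ / (1 + (k−1)·r̄) = 5 × 0.530 / (1 + 4 × 0.530)
  = 2.6500 / 3.1200 = 0.85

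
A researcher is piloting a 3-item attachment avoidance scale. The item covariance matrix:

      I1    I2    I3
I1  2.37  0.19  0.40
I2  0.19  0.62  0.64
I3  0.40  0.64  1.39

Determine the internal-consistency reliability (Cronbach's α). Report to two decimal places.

Cronbach's α = 0.54

Σσᵢ² = 2.37 + 0.62 + 1.39 = 4.38
Sum of the distinct covariances = 1.23
total variance = 4.38 + 2 × 1.23 = 6.84
α = (k/(k−1))·(1 − Σσᵢ²/total variance) = (3/2)·(1 − 4.38/6.84) = 0.54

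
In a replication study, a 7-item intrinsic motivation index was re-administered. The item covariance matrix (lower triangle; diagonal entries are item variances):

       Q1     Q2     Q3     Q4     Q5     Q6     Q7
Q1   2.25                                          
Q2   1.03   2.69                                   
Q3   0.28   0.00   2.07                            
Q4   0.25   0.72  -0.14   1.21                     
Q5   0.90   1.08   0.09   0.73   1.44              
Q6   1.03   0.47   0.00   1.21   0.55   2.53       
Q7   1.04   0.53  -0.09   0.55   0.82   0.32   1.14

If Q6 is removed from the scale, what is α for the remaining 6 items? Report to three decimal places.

Remaining items: Q1, Q2, Q3, Q4, Q5, Q7 (k = 6).
Σσᵢ² = 2.25 + 2.69 + 2.07 + 1.21 + 1.44 + 1.14 = 10.80
σ²_total = 10.80 + 2 × 7.79 = 26.38
α (item deleted) = (6/5)·(1 − 10.80/26.38) = 0.709

α = 0.709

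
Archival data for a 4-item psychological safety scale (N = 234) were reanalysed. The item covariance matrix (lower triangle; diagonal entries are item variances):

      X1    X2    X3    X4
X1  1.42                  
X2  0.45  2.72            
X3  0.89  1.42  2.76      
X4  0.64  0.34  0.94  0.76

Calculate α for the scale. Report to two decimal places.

α = 0.73

Σσ²ᵢ = 1.42 + 2.72 + 2.76 + 0.76 = 7.66
Sum of off-diagonal covariances = 4.68
σ²_T = 7.66 + 2 × 4.68 = 17.02
α = (k/(k−1))·(1 − Σσ²ᵢ/σ²_T) = (4/3)·(1 − 7.66/17.02) = 0.73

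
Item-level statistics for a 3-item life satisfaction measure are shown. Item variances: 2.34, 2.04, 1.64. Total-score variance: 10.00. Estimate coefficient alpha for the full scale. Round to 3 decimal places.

coefficient alpha = 0.597

ΣVar(i) = 2.34 + 2.04 + 1.64 = 6.02
α = (k/(k−1))·(1 − ΣVar(i)/σ²_T) = (3/2)·(1 − 6.02/10.00) = 0.597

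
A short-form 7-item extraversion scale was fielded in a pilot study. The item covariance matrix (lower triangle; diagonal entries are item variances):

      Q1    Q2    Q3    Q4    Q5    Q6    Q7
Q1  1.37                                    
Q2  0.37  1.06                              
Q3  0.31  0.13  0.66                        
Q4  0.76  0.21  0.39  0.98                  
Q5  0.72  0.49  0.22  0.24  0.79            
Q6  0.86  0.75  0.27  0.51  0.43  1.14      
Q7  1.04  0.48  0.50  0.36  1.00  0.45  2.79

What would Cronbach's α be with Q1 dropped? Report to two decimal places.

Cronbach's α = 0.76

Remaining items: Q2, Q3, Q4, Q5, Q6, Q7 (k = 6).
Σσ²ᵢ = 1.06 + 0.66 + 0.98 + 0.79 + 1.14 + 2.79 = 7.42
total variance = 7.42 + 2 × 6.43 = 20.28
α (item deleted) = (6/5)·(1 − 7.42/20.28) = 0.76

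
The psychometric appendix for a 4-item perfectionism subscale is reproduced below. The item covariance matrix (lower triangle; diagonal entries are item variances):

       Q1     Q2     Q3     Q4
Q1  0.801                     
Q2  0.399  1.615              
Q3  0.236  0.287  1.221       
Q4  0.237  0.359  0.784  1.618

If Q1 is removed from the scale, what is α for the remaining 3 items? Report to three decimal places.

α = 0.587

Remaining items: Q2, Q3, Q4 (k = 3).
ΣVar(i) = 1.615 + 1.221 + 1.618 = 4.454
total variance = 4.454 + 2 × 1.430 = 7.314
α (item deleted) = (3/2)·(1 − 4.454/7.314) = 0.587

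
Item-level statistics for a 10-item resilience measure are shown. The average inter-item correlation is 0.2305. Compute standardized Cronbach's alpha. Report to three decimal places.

standardized Cronbach's alpha = 0.750

Standardized α = k·r̄ / (1 + (k−1)·r̄) = 10 × 0.2305 / (1 + 9 × 0.2305)
  = 2.3050 / 3.0745 = 0.750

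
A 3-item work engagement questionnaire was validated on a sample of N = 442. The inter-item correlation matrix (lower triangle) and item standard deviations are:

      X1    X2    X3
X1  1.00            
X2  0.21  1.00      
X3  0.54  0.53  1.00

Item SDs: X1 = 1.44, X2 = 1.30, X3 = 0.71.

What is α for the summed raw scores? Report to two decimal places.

Σσ²ᵢ = 1.44² + 1.30² + 0.71² = 4.2677
Covariances σ_ij = r_ij · s_i · s_j:
  σ(X1,X2) = 0.21 × 1.44 × 1.30 = 0.3931
  σ(X1,X3) = 0.54 × 1.44 × 0.71 = 0.5521
  σ(X2,X3) = 0.53 × 1.30 × 0.71 = 0.4892
σ²_T = Σσ²ᵢ + 2·Σσ_ij = 4.2677 + 2 × 1.4344 = 7.1365
α = (3/2)·(1 − 4.2677/7.1365) = 0.60

α = 0.60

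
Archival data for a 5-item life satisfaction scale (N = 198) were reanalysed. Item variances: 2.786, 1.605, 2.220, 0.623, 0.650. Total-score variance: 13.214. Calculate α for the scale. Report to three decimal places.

Σσᵢ² = 2.786 + 1.605 + 2.220 + 0.623 + 0.650 = 7.884
α = (k/(k−1))·(1 − Σσᵢ²/Var(T)) = (5/4)·(1 − 7.884/13.214) = 0.504

α = 0.504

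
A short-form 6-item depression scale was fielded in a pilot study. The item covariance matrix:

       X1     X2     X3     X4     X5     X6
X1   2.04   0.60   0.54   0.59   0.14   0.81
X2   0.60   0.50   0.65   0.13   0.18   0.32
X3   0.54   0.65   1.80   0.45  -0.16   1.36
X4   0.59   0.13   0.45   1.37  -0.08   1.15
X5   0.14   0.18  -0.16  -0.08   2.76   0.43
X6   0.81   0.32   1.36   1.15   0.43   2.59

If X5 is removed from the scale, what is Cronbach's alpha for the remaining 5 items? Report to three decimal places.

Remaining items: X1, X2, X3, X4, X6 (k = 5).
Σσᵢ² = 2.04 + 0.50 + 1.80 + 1.37 + 2.59 = 8.30
total variance = 8.30 + 2 × 6.60 = 21.50
α (item deleted) = (5/4)·(1 − 8.30/21.50) = 0.767

Cronbach's alpha = 0.767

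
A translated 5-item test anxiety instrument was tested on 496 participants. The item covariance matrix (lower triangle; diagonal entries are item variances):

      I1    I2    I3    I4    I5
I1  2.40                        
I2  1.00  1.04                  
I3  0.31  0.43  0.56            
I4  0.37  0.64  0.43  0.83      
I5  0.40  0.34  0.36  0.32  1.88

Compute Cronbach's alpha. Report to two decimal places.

Σσᵢ² = 2.40 + 1.04 + 0.56 + 0.83 + 1.88 = 6.71
Σ_{i<j} σ_ij = 4.60
σ²_total = 6.71 + 2 × 4.60 = 15.91
α = (k/(k−1))·(1 − Σσᵢ²/σ²_total) = (5/4)·(1 − 6.71/15.91) = 0.72

α = 0.72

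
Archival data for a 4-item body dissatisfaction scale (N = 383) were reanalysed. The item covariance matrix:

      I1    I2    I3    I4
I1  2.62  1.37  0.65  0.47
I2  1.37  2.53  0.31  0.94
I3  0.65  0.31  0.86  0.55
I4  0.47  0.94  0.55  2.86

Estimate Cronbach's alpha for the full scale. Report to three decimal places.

Σσᵢ² = 2.62 + 2.53 + 0.86 + 2.86 = 8.87
Σ_{i<j} σ_ij = 4.29
total variance = 8.87 + 2 × 4.29 = 17.45
α = (k/(k−1))·(1 − Σσᵢ²/total variance) = (4/3)·(1 − 8.87/17.45) = 0.656

α = 0.656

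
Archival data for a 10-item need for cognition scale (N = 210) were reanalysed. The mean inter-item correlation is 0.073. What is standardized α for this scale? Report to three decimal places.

Standardized α = k·r̄ / (1 + (k−1)·r̄) = 10 × 0.073 / (1 + 9 × 0.073)
  = 0.7300 / 1.6570 = 0.441

α = 0.441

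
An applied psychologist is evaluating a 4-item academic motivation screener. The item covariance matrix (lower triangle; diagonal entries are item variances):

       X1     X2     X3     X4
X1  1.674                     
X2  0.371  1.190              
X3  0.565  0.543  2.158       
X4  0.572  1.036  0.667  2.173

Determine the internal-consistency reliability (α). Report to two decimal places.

Σσᵢ² = 1.674 + 1.190 + 2.158 + 2.173 = 7.195
Σ_{i<j} σ_ij = 3.754
total variance = 7.195 + 2 × 3.754 = 14.703
α = (k/(k−1))·(1 − Σσᵢ²/total variance) = (4/3)·(1 − 7.195/14.703) = 0.68

α = 0.68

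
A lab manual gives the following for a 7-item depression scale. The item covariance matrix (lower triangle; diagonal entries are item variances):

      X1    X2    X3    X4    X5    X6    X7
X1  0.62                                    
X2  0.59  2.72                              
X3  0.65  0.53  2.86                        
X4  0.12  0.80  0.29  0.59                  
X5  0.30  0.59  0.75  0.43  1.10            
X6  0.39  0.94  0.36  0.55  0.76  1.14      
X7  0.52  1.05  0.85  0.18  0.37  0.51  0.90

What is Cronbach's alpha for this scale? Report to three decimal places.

Cronbach's alpha = 0.815

Σσᵢ² = 0.62 + 2.72 + 2.86 + 0.59 + 1.10 + 1.14 + 0.90 = 9.93
Sum of off-diagonal covariances = 11.53
Var(T) = 9.93 + 2 × 11.53 = 32.99
α = (k/(k−1))·(1 − Σσᵢ²/Var(T)) = (7/6)·(1 − 9.93/32.99) = 0.815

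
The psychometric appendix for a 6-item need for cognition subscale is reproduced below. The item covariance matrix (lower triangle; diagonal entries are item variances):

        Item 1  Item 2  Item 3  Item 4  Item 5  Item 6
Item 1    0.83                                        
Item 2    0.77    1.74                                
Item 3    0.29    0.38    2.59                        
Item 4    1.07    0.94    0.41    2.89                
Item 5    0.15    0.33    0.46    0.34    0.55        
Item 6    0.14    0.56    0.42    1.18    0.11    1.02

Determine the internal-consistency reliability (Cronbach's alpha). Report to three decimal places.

Σσᵢ² = 0.83 + 1.74 + 2.59 + 2.89 + 0.55 + 1.02 = 9.62
Sum of off-diagonal covariances = 7.55
σ²_T = 9.62 + 2 × 7.55 = 24.72
α = (k/(k−1))·(1 − Σσᵢ²/σ²_T) = (6/5)·(1 − 9.62/24.72) = 0.733

Cronbach's alpha = 0.733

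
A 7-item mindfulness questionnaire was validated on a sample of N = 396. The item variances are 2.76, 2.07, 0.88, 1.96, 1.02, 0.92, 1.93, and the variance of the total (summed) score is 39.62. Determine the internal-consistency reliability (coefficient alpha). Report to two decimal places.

sum of item variances = 2.76 + 2.07 + 0.88 + 1.96 + 1.02 + 0.92 + 1.93 = 11.54
α = (k/(k−1))·(1 − sum of item variances/total variance) = (7/6)·(1 − 11.54/39.62) = 0.83

α = 0.83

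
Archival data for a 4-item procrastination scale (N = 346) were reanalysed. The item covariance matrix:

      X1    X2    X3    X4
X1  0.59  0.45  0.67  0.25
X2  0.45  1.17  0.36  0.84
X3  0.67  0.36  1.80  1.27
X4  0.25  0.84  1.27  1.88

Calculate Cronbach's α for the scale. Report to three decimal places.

Cronbach's α = 0.780

Σσ²ᵢ = 0.59 + 1.17 + 1.80 + 1.88 = 5.44
Σ_{i<j} σ_ij = 3.84
σ²_total = 5.44 + 2 × 3.84 = 13.12
α = (k/(k−1))·(1 − Σσ²ᵢ/σ²_total) = (4/3)·(1 − 5.44/13.12) = 0.780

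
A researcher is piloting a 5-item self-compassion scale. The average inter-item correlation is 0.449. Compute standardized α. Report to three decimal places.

Standardized α = k·r̄ / (1 + (k−1)·r̄) = 5 × 0.449 / (1 + 4 × 0.449)
  = 2.2450 / 2.7960 = 0.803

α = 0.803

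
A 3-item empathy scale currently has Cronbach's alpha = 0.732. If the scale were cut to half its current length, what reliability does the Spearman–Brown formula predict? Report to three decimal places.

Length factor m = 1/2
α' = m·α / (1 − (1−m)·α)
   = 1/2 × 0.732 / (1 − (1 − 1/2) × 0.732)
   = 0.3660 / 0.6340 = 0.577

predicted reliability = 0.577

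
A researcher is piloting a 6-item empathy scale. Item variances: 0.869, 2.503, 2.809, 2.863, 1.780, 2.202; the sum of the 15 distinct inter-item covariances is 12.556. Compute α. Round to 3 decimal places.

α = 0.790

ΣVar(i) = 0.869 + 2.503 + 2.809 + 2.863 + 1.780 + 2.202 = 13.026
Sum of distinct covariances = 12.556
σ²_total = ΣVar(i) + 2·Σcov = 13.026 + 2 × 12.556 = 38.138
α = (6/5)·(1 − 13.026/38.138) = 0.790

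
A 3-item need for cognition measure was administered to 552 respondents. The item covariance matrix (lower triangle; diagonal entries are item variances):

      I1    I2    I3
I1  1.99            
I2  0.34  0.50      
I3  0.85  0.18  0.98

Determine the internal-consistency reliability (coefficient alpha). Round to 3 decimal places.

α = 0.662

ΣVar(i) = 1.99 + 0.50 + 0.98 = 3.47
Sum of the distinct covariances = 1.37
σ²_T = 3.47 + 2 × 1.37 = 6.21
α = (k/(k−1))·(1 − ΣVar(i)/σ²_T) = (3/2)·(1 − 3.47/6.21) = 0.662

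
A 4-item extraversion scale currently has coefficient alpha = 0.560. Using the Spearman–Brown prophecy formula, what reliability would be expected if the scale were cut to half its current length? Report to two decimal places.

predicted reliability = 0.39

Length factor m = 1/2
α' = m·α / (1 − (1−m)·α)
   = 1/2 × 0.560 / (1 − (1 − 1/2) × 0.560)
   = 0.2800 / 0.7200 = 0.39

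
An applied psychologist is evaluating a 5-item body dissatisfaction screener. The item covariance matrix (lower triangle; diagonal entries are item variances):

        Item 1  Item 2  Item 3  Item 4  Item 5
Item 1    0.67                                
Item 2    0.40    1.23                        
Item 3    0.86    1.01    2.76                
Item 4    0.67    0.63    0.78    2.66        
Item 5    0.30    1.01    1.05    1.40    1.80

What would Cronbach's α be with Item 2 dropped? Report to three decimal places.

Remaining items: Item 1, Item 3, Item 4, Item 5 (k = 4).
Σσᵢ² = 0.67 + 2.76 + 2.66 + 1.80 = 7.89
Var(T) = 7.89 + 2 × 5.06 = 18.01
α (item deleted) = (4/3)·(1 − 7.89/18.01) = 0.749

α = 0.749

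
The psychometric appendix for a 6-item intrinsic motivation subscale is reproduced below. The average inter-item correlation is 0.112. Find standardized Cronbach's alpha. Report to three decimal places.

Standardized α = k·r̄ / (1 + (k−1)·r̄) = 6 × 0.112 / (1 + 5 × 0.112)
  = 0.6720 / 1.5600 = 0.431

standardized Cronbach's alpha = 0.431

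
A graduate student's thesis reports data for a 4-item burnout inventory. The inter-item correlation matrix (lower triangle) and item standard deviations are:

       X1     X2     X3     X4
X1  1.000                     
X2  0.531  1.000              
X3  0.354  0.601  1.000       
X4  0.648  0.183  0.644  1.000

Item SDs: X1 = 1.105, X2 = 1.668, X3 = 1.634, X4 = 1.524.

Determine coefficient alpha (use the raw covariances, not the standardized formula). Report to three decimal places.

coefficient alpha = 0.784

Σσ²ᵢ = 1.105² + 1.668² + 1.634² + 1.524² = 8.9958
Covariances σ_ij = r_ij · s_i · s_j:
  σ(X1,X2) = 0.531 × 1.105 × 1.668 = 0.9787
  σ(X1,X3) = 0.354 × 1.105 × 1.634 = 0.6392
  σ(X1,X4) = 0.648 × 1.105 × 1.524 = 1.0912
  σ(X2,X3) = 0.601 × 1.668 × 1.634 = 1.6380
  σ(X2,X4) = 0.183 × 1.668 × 1.524 = 0.4652
  σ(X3,X4) = 0.644 × 1.634 × 1.524 = 1.6037
σ²_T = Σσ²ᵢ + 2·Σσ_ij = 8.9958 + 2 × 6.4160 = 21.8278
α = (4/3)·(1 − 8.9958/21.8278) = 0.784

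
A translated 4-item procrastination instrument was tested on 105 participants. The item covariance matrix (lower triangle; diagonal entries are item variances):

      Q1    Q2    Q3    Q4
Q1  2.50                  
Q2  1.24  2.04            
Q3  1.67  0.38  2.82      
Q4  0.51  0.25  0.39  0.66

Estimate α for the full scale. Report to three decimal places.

Σσᵢ² = 2.50 + 2.04 + 2.82 + 0.66 = 8.02
Sum of the distinct covariances = 4.44
total variance = 8.02 + 2 × 4.44 = 16.90
α = (k/(k−1))·(1 − Σσᵢ²/total variance) = (4/3)·(1 − 8.02/16.90) = 0.701

α = 0.701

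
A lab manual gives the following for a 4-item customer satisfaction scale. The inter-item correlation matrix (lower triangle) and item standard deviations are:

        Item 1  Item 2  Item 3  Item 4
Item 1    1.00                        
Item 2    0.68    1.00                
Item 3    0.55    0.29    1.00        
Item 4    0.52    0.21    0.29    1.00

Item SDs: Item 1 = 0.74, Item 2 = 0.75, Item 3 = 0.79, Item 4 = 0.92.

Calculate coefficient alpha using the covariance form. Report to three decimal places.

coefficient alpha = 0.734

Σσ²ᵢ = 0.74² + 0.75² + 0.79² + 0.92² = 2.5806
Covariances σ_ij = r_ij · s_i · s_j:
  σ(Item 1,Item 2) = 0.68 × 0.74 × 0.75 = 0.3774
  σ(Item 1,Item 3) = 0.55 × 0.74 × 0.79 = 0.3215
  σ(Item 1,Item 4) = 0.52 × 0.74 × 0.92 = 0.3540
  σ(Item 2,Item 3) = 0.29 × 0.75 × 0.79 = 0.1718
  σ(Item 2,Item 4) = 0.21 × 0.75 × 0.92 = 0.1449
  σ(Item 3,Item 4) = 0.29 × 0.79 × 0.92 = 0.2108
σ²_T = Σσ²ᵢ + 2·Σσ_ij = 2.5806 + 2 × 1.5804 = 5.7414
α = (4/3)·(1 − 2.5806/5.7414) = 0.734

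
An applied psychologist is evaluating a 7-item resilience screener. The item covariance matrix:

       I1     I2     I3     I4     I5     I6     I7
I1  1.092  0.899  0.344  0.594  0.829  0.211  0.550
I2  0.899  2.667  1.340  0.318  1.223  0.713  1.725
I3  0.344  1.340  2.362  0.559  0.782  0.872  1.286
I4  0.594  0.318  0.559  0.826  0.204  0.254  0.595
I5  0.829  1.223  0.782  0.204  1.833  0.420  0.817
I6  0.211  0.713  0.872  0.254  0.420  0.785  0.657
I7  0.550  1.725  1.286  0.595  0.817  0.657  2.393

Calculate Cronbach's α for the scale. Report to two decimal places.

Cronbach's α = 0.84

Σσᵢ² = 1.092 + 2.667 + 2.362 + 0.826 + 1.833 + 0.785 + 2.393 = 11.958
Σ_{i<j} σ_ij = 15.192
Var(T) = 11.958 + 2 × 15.192 = 42.342
α = (k/(k−1))·(1 − Σσᵢ²/Var(T)) = (7/6)·(1 − 11.958/42.342) = 0.84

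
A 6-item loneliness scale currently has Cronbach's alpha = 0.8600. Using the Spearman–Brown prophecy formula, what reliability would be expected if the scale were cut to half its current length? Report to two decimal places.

Length factor m = 1/2
α' = m·α / (1 − (1−m)·α)
   = 1/2 × 0.8600 / (1 − (1 − 1/2) × 0.8600)
   = 0.4300 / 0.5700 = 0.75

predicted reliability = 0.75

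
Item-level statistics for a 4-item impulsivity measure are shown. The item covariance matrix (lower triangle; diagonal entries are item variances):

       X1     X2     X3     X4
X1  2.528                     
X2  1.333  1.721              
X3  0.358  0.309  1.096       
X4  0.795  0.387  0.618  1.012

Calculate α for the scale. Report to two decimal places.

Σσ²ᵢ = 2.528 + 1.721 + 1.096 + 1.012 = 6.357
Sum of the distinct covariances = 3.800
total variance = 6.357 + 2 × 3.800 = 13.957
α = (k/(k−1))·(1 − Σσ²ᵢ/total variance) = (4/3)·(1 − 6.357/13.957) = 0.73

α = 0.73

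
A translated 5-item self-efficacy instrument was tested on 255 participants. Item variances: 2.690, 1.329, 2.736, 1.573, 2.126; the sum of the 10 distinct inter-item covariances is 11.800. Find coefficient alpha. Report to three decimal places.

Σσᵢ² = 2.690 + 1.329 + 2.736 + 1.573 + 2.126 = 10.454
Sum of distinct covariances = 11.800
σ²_T = Σσᵢ² + 2·Σcov = 10.454 + 2 × 11.800 = 34.054
α = (5/4)·(1 − 10.454/34.054) = 0.866

α = 0.866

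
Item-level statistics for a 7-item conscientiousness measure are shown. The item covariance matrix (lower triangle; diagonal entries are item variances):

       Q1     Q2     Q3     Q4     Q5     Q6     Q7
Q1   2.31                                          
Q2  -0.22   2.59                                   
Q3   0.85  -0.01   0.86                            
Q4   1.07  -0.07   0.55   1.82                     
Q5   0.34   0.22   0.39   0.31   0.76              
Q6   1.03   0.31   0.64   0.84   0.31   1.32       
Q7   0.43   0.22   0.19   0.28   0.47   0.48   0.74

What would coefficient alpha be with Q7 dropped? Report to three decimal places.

Remaining items: Q1, Q2, Q3, Q4, Q5, Q6 (k = 6).
ΣVar(i) = 2.31 + 2.59 + 0.86 + 1.82 + 0.76 + 1.32 = 9.66
total variance = 9.66 + 2 × 6.56 = 22.78
α (item deleted) = (6/5)·(1 − 9.66/22.78) = 0.691

α = 0.691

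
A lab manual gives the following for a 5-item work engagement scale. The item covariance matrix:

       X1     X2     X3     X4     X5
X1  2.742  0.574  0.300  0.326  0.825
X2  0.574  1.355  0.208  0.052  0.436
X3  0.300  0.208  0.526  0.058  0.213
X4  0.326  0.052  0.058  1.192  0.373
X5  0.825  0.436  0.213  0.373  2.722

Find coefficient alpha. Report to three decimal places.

coefficient alpha = 0.551

Σσ²ᵢ = 2.742 + 1.355 + 0.526 + 1.192 + 2.722 = 8.537
Sum of the distinct covariances = 3.365
σ²_T = 8.537 + 2 × 3.365 = 15.267
α = (k/(k−1))·(1 − Σσ²ᵢ/σ²_T) = (5/4)·(1 − 8.537/15.267) = 0.551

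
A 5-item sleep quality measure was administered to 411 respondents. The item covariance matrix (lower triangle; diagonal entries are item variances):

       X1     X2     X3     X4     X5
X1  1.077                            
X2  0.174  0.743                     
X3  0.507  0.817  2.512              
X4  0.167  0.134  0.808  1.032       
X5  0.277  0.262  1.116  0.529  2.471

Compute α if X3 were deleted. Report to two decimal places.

Remaining items: X1, X2, X4, X5 (k = 4).
Σσᵢ² = 1.077 + 0.743 + 1.032 + 2.471 = 5.323
Var(T) = 5.323 + 2 × 1.543 = 8.409
α (item deleted) = (4/3)·(1 − 5.323/8.409) = 0.49

α = 0.49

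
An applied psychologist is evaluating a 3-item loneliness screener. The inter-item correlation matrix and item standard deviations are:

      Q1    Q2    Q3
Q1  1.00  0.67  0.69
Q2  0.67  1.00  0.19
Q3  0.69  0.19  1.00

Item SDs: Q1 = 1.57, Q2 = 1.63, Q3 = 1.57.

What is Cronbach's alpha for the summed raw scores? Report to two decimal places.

Σσ²ᵢ = 1.57² + 1.63² + 1.57² = 7.5867
Covariances σ_ij = r_ij · s_i · s_j:
  σ(Q1,Q2) = 0.67 × 1.57 × 1.63 = 1.7146
  σ(Q1,Q3) = 0.69 × 1.57 × 1.57 = 1.7008
  σ(Q2,Q3) = 0.19 × 1.63 × 1.57 = 0.4862
σ²_T = Σσ²ᵢ + 2·Σσ_ij = 7.5867 + 2 × 3.9016 = 15.3899
α = (3/2)·(1 − 7.5867/15.3899) = 0.76

Cronbach's alpha = 0.76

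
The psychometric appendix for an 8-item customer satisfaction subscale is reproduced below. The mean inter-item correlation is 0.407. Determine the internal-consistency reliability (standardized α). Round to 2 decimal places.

standardized α = 0.85

Standardized α = k·r̄ / (1 + (k−1)·r̄) = 8 × 0.407 / (1 + 7 × 0.407)
  = 3.2560 / 3.8490 = 0.85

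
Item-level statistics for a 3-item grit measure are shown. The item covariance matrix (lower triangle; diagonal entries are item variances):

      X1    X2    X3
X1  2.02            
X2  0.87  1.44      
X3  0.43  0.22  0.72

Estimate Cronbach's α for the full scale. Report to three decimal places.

Cronbach's α = 0.632

ΣVar(i) = 2.02 + 1.44 + 0.72 = 4.18
Sum of the distinct covariances = 1.52
σ²_total = 4.18 + 2 × 1.52 = 7.22
α = (k/(k−1))·(1 − ΣVar(i)/σ²_total) = (3/2)·(1 − 4.18/7.22) = 0.632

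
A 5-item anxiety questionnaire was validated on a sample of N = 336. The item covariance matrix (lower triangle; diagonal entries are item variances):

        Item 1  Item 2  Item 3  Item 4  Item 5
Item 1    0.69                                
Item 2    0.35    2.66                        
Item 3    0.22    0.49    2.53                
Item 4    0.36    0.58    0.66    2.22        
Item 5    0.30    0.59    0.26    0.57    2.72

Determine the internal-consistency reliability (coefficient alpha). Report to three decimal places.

sum of item variances = 0.69 + 2.66 + 2.53 + 2.22 + 2.72 = 10.82
Sum of off-diagonal covariances = 4.38
σ²_T = 10.82 + 2 × 4.38 = 19.58
α = (k/(k−1))·(1 − sum of item variances/σ²_T) = (5/4)·(1 − 10.82/19.58) = 0.559

coefficient alpha = 0.559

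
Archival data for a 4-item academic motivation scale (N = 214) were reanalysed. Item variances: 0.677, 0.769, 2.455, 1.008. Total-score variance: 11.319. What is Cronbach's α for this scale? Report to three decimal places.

Cronbach's α = 0.755

sum of item variances = 0.677 + 0.769 + 2.455 + 1.008 = 4.909
α = (k/(k−1))·(1 − sum of item variances/σ²_total) = (4/3)·(1 − 4.909/11.319) = 0.755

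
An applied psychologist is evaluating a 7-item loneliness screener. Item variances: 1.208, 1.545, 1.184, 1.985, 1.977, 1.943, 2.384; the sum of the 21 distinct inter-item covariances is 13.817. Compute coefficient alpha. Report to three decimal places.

sum of item variances = 1.208 + 1.545 + 1.184 + 1.985 + 1.977 + 1.943 + 2.384 = 12.226
Sum of distinct covariances = 13.817
total variance = sum of item variances + 2·Σcov = 12.226 + 2 × 13.817 = 39.860
α = (7/6)·(1 − 12.226/39.860) = 0.809

α = 0.809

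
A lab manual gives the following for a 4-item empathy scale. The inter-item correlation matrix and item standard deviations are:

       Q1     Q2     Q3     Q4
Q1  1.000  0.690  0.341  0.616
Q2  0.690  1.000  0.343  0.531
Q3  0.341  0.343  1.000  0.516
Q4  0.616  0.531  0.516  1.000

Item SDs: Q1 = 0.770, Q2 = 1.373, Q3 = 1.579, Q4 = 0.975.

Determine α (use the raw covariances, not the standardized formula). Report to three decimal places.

α = 0.754

Σσ²ᵢ = 0.770² + 1.373² + 1.579² + 0.975² = 5.9219
Covariances σ_ij = r_ij · s_i · s_j:
  σ(Q1,Q2) = 0.690 × 0.770 × 1.373 = 0.7295
  σ(Q1,Q3) = 0.341 × 0.770 × 1.579 = 0.4146
  σ(Q1,Q4) = 0.616 × 0.770 × 0.975 = 0.4625
  σ(Q2,Q3) = 0.343 × 1.373 × 1.579 = 0.7436
  σ(Q2,Q4) = 0.531 × 1.373 × 0.975 = 0.7108
  σ(Q3,Q4) = 0.516 × 1.579 × 0.975 = 0.7944
σ²_T = Σσ²ᵢ + 2·Σσ_ij = 5.9219 + 2 × 3.8554 = 13.6327
α = (4/3)·(1 − 5.9219/13.6327) = 0.754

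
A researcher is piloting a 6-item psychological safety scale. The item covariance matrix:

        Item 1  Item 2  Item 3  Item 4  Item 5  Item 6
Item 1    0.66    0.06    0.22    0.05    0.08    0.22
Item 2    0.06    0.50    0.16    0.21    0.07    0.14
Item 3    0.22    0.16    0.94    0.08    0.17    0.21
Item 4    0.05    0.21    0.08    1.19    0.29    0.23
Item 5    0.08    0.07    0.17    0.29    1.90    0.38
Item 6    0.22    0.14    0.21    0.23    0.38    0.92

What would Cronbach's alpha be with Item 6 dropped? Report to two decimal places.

Cronbach's alpha = 0.44

Remaining items: Item 1, Item 2, Item 3, Item 4, Item 5 (k = 5).
Σσᵢ² = 0.66 + 0.50 + 0.94 + 1.19 + 1.90 = 5.19
σ²_T = 5.19 + 2 × 1.39 = 7.97
α (item deleted) = (5/4)·(1 − 5.19/7.97) = 0.44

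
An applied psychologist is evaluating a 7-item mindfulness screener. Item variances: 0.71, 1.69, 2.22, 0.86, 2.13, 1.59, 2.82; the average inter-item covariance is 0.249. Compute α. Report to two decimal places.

α = 0.54

ΣVar(i) = 0.71 + 1.69 + 2.22 + 0.86 + 2.13 + 1.59 + 2.82 = 12.02
Sum of the 21 distinct covariances = 21 × 0.249 = 5.229
σ²_T = ΣVar(i) + 2·Σcov = 12.02 + 2 × 5.229 = 22.478
α = (7/6)·(1 − 12.02/22.478) = 0.54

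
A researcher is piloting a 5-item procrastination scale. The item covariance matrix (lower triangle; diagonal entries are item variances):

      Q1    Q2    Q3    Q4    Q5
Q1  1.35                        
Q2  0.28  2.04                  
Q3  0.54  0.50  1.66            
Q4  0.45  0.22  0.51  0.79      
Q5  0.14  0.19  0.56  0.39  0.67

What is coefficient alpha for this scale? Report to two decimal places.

coefficient alpha = 0.67

ΣVar(i) = 1.35 + 2.04 + 1.66 + 0.79 + 0.67 = 6.51
Sum of the distinct covariances = 3.78
σ²_total = 6.51 + 2 × 3.78 = 14.07
α = (k/(k−1))·(1 − ΣVar(i)/σ²_total) = (5/4)·(1 − 6.51/14.07) = 0.67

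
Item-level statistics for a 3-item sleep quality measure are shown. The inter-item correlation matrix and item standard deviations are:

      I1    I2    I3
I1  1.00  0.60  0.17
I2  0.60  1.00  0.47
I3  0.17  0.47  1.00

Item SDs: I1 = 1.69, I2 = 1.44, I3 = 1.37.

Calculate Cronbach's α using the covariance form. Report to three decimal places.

Σσ²ᵢ = 1.69² + 1.44² + 1.37² = 6.8066
Covariances σ_ij = r_ij · s_i · s_j:
  σ(I1,I2) = 0.60 × 1.69 × 1.44 = 1.4602
  σ(I1,I3) = 0.17 × 1.69 × 1.37 = 0.3936
  σ(I2,I3) = 0.47 × 1.44 × 1.37 = 0.9272
σ²_T = Σσ²ᵢ + 2·Σσ_ij = 6.8066 + 2 × 2.7810 = 12.3686
α = (3/2)·(1 − 6.8066/12.3686) = 0.675

α = 0.675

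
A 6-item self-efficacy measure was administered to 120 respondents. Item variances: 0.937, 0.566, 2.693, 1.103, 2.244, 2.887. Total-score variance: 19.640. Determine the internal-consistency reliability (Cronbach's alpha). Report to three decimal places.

Cronbach's alpha = 0.563

ΣVar(i) = 0.937 + 0.566 + 2.693 + 1.103 + 2.244 + 2.887 = 10.430
α = (k/(k−1))·(1 − ΣVar(i)/Var(T)) = (6/5)·(1 − 10.430/19.640) = 0.563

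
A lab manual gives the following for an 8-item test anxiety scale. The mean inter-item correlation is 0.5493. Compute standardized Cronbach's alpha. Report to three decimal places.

α = 0.907

Standardized α = k·r̄ / (1 + (k−1)·r̄) = 8 × 0.5493 / (1 + 7 × 0.5493)
  = 4.3944 / 4.8451 = 0.907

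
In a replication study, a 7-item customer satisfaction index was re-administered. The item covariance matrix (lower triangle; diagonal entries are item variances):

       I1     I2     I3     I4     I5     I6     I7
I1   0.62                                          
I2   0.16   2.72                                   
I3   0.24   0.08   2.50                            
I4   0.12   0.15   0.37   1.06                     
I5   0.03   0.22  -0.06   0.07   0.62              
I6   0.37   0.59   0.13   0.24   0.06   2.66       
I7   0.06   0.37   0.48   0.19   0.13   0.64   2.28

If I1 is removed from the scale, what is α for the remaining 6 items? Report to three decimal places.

α = 0.458

Remaining items: I2, I3, I4, I5, I6, I7 (k = 6).
sum of item variances = 2.72 + 2.50 + 1.06 + 0.62 + 2.66 + 2.28 = 11.84
Var(T) = 11.84 + 2 × 3.66 = 19.16
α (item deleted) = (6/5)·(1 − 11.84/19.16) = 0.458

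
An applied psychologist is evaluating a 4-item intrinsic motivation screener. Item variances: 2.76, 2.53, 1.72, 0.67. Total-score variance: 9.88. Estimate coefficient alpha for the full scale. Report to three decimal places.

Σσ²ᵢ = 2.76 + 2.53 + 1.72 + 0.67 = 7.68
α = (k/(k−1))·(1 − Σσ²ᵢ/Var(T)) = (4/3)·(1 − 7.68/9.88) = 0.297

coefficient alpha = 0.297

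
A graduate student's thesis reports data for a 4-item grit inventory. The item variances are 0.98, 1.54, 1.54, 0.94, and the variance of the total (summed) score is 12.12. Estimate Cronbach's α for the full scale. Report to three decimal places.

sum of item variances = 0.98 + 1.54 + 1.54 + 0.94 = 5.00
α = (k/(k−1))·(1 − sum of item variances/Var(T)) = (4/3)·(1 − 5.00/12.12) = 0.783

α = 0.783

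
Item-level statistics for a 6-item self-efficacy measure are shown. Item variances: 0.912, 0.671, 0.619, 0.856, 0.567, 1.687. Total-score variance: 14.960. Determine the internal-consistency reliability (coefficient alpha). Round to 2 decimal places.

ΣVar(i) = 0.912 + 0.671 + 0.619 + 0.856 + 0.567 + 1.687 = 5.312
α = (k/(k−1))·(1 − ΣVar(i)/σ²_total) = (6/5)·(1 − 5.312/14.960) = 0.77

α = 0.77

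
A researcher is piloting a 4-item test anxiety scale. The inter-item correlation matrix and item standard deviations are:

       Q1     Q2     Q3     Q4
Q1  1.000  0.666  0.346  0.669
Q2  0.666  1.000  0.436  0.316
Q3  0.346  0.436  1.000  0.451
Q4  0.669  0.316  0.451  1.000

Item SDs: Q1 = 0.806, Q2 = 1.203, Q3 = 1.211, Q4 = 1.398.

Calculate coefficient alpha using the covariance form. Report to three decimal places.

coefficient alpha = 0.761

Σσ²ᵢ = 0.806² + 1.203² + 1.211² + 1.398² = 5.5178
Covariances σ_ij = r_ij · s_i · s_j:
  σ(Q1,Q2) = 0.666 × 0.806 × 1.203 = 0.6458
  σ(Q1,Q3) = 0.346 × 0.806 × 1.211 = 0.3377
  σ(Q1,Q4) = 0.669 × 0.806 × 1.398 = 0.7538
  σ(Q2,Q3) = 0.436 × 1.203 × 1.211 = 0.6352
  σ(Q2,Q4) = 0.316 × 1.203 × 1.398 = 0.5314
  σ(Q3,Q4) = 0.451 × 1.211 × 1.398 = 0.7635
σ²_T = Σσ²ᵢ + 2·Σσ_ij = 5.5178 + 2 × 3.6674 = 12.8526
α = (4/3)·(1 − 5.5178/12.8526) = 0.761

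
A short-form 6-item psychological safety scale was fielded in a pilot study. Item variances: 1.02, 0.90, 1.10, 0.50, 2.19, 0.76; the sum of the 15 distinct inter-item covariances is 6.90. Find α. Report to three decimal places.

Σσ²ᵢ = 1.02 + 0.90 + 1.10 + 0.50 + 2.19 + 0.76 = 6.47
Sum of distinct covariances = 6.90
total variance = Σσ²ᵢ + 2·Σcov = 6.47 + 2 × 6.90 = 20.27
α = (6/5)·(1 − 6.47/20.27) = 0.817

α = 0.817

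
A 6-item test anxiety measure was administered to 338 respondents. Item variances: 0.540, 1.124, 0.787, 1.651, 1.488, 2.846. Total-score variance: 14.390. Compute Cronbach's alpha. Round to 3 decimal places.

α = 0.497

Σσᵢ² = 0.540 + 1.124 + 0.787 + 1.651 + 1.488 + 2.846 = 8.436
α = (k/(k−1))·(1 − Σσᵢ²/Var(T)) = (6/5)·(1 − 8.436/14.390) = 0.497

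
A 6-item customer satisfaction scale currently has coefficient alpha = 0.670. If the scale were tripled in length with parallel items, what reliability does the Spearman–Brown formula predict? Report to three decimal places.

predicted reliability = 0.859

Length factor m = 3
α' = m·α / (1 + (m−1)·α)
   = 3 × 0.670 / (1 + (3 − 1) × 0.670)
   = 2.0100 / 2.3400 = 0.859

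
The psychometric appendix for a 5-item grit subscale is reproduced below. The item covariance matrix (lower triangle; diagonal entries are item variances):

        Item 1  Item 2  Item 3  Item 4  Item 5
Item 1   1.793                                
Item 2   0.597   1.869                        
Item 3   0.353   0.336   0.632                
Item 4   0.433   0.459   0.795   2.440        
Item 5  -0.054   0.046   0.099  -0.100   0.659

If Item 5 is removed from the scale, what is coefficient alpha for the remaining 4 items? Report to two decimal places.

α = 0.63

Remaining items: Item 1, Item 2, Item 3, Item 4 (k = 4).
ΣVar(i) = 1.793 + 1.869 + 0.632 + 2.440 = 6.734
Var(T) = 6.734 + 2 × 2.973 = 12.680
α (item deleted) = (4/3)·(1 − 6.734/12.680) = 0.63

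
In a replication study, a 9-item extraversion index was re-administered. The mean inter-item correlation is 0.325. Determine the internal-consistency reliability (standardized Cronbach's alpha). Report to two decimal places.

standardized Cronbach's alpha = 0.81

Standardized α = k·r̄ / (1 + (k−1)·r̄) = 9 × 0.325 / (1 + 8 × 0.325)
  = 2.9250 / 3.6000 = 0.81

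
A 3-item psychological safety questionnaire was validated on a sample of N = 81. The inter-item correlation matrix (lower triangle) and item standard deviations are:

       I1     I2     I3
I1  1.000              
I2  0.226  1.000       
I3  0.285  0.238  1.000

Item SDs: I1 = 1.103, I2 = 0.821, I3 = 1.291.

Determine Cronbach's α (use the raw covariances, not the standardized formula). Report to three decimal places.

Cronbach's α = 0.490

Σσ²ᵢ = 1.103² + 0.821² + 1.291² = 3.5573
Covariances σ_ij = r_ij · s_i · s_j:
  σ(I1,I2) = 0.226 × 1.103 × 0.821 = 0.2047
  σ(I1,I3) = 0.285 × 1.103 × 1.291 = 0.4058
  σ(I2,I3) = 0.238 × 0.821 × 1.291 = 0.2523
σ²_T = Σσ²ᵢ + 2·Σσ_ij = 3.5573 + 2 × 0.8628 = 5.2829
α = (3/2)·(1 − 3.5573/5.2829) = 0.490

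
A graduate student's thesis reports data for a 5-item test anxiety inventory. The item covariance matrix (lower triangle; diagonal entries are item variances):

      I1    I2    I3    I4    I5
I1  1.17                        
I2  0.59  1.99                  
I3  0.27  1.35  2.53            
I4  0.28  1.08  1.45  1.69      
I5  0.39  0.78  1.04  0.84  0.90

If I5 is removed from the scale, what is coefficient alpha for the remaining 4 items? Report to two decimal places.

Remaining items: I1, I2, I3, I4 (k = 4).
ΣVar(i) = 1.17 + 1.99 + 2.53 + 1.69 = 7.38
Var(T) = 7.38 + 2 × 5.02 = 17.42
α (item deleted) = (4/3)·(1 − 7.38/17.42) = 0.77

α = 0.77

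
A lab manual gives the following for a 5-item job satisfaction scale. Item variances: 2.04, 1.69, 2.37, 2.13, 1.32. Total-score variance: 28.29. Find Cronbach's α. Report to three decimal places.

α = 0.828

sum of item variances = 2.04 + 1.69 + 2.37 + 2.13 + 1.32 = 9.55
α = (k/(k−1))·(1 − sum of item variances/σ²_T) = (5/4)·(1 − 9.55/28.29) = 0.828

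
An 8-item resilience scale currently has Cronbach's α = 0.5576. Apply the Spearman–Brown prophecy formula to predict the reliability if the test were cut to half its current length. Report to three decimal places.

Length factor m = 1/2
α' = m·α / (1 − (1−m)·α)
   = 1/2 × 0.5576 / (1 − (1 − 1/2) × 0.5576)
   = 0.2788 / 0.7212 = 0.387

predicted reliability = 0.387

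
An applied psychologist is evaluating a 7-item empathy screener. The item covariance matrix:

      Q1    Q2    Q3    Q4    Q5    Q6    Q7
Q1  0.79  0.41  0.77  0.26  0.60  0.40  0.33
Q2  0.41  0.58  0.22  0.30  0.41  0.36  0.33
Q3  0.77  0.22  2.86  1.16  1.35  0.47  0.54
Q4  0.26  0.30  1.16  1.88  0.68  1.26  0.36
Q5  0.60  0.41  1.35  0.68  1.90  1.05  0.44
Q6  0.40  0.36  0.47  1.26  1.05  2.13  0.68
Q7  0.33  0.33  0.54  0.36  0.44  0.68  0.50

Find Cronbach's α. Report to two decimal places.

ΣVar(i) = 0.79 + 0.58 + 2.86 + 1.88 + 1.90 + 2.13 + 0.50 = 10.64
Sum of off-diagonal covariances = 12.38
Var(T) = 10.64 + 2 × 12.38 = 35.40
α = (k/(k−1))·(1 − ΣVar(i)/Var(T)) = (7/6)·(1 − 10.64/35.40) = 0.82

α = 0.82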